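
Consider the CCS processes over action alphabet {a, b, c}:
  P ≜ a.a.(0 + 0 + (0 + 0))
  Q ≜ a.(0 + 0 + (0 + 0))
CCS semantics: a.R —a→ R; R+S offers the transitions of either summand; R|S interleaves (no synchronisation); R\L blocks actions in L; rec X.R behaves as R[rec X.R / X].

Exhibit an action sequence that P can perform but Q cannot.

Reachable graph of P (3 states):
  m0 = a.a.(0 + 0 + (0 + 0)) ⊢ -a-> m1
  m1 = a.(0 + 0 + (0 + 0)) ⊢ -a-> m2
  m2 = 0 + 0 + (0 + 0) ⊢ ∅
Reachable graph of Q (2 states):
  n0 = a.(0 + 0 + (0 + 0)) ⊢ -a-> n1
  n1 = 0 + 0 + (0 + 0) ⊢ ∅
Executing aa from P (initial set {m0}):
  step 1 (a): {m1}
  step 2 (a): {m2}
  ✓ P
Executing aa from Q (initial set {n0}):
  step 1 (a): {n1}
  step 2 (a): no successor for Q

aa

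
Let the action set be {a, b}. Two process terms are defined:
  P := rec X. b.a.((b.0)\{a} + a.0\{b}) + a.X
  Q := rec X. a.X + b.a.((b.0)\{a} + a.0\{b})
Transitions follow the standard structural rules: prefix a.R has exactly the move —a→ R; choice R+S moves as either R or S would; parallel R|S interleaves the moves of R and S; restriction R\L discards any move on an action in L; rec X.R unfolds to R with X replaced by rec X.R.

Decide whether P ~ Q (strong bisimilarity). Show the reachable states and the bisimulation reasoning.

P's transition system — 5 states:
  s0 = rec X. b.a.((b.0)\{a} + a.0\{b}) + a.X has moves ··a··> s0, ··b··> s1
  s1 = a.((b.0)\{a} + a.0\{b}) has moves ··a··> s2
  s2 = (b.0)\{a} + a.0\{b} has moves ··a··> s3, ··b··> s4
  s3 = 0\{b} has moves ∅
  s4 = 0\{a} has moves ∅
Q's transition system — 5 states:
  t0 = rec X. a.X + b.a.((b.0)\{a} + a.0\{b}) has moves ··a··> t0, ··b··> t1
  t1 = a.((b.0)\{a} + a.0\{b}) has moves ··a··> t2
  t2 = (b.0)\{a} + a.0\{b} has moves ··a··> t3, ··b··> t4
  t3 = 0\{b} has moves ∅
  t4 = 0\{a} has moves ∅
Partition-refinement fixed point:
  B0 = {s0, t0}
  B1 = {s1, t1}
  B2 = {s2, t2}
  B3 = {s3, s4, t3, t4}
s0 ∈ B0, t0 ∈ B0 → same block

YES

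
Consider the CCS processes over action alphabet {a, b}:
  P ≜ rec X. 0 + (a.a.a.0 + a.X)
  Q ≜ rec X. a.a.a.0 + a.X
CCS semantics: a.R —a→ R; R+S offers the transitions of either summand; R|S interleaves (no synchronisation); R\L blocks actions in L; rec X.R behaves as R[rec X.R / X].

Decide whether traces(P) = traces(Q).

YES

Reachable graph of P (4 states):
  u0 = rec X. 0 + (a.a.a.0 + a.X) | -a-> u0, -a-> u1
  u1 = a.a.0 | -a-> u2
  u2 = a.0 | -a-> u3
  u3 = 0 | (no moves)
Reachable graph of Q (4 states):
  v0 = rec X. a.a.a.0 + a.X | -a-> v0, -a-> v1
  v1 = a.a.0 | -a-> v2
  v2 = a.0 | -a-> v3
  v3 = 0 | (no moves)
Coarsest stable partition (strong bisimilarity classes):
  B0 = {u0, v0}
  B1 = {u1, v1}
  B2 = {u2, v2}
  B3 = {u3, v3}
u0 ∈ B0, v0 ∈ B0 → same block
Bisimilar ⇒ trace-equivalent.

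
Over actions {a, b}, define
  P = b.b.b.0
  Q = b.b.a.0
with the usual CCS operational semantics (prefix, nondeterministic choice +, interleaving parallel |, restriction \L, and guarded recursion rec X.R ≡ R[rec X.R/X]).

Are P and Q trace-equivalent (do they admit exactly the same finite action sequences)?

traces(P) ≠ traces(Q) — witness ⟨bbb⟩

Reachable graph of P (4 states):
  u0 = b.b.b.0 | ··b··> u1
  u1 = b.b.0 | ··b··> u2
  u2 = b.0 | ··b··> u3
  u3 = 0 | stopped
Reachable graph of Q (4 states):
  v0 = b.b.a.0 | ··b··> v1
  v1 = b.a.0 | ··b··> v2
  v2 = a.0 | ··a··> v3
  v3 = 0 | stopped
Run σ = ⟨bbb⟩ on P: start {u0}
  after b @ step 1: {u1}
  after b @ step 2: {u2}
  after b @ step 3: {u3}
  ✓ P
Run σ = ⟨bbb⟩ on Q: start {v0}
  after b @ step 1: {v1}
  after b @ step 2: {v2}
  after b @ step 3: ∅  — Q cannot continue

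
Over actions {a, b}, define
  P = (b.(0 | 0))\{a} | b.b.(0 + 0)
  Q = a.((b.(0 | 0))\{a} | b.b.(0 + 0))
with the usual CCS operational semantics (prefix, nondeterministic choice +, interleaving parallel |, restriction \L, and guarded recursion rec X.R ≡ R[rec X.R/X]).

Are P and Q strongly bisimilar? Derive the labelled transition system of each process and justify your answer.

LTS(P): 6 reachable states
  u0 = (b.(0 | 0))\{a} | b.b.(0 + 0) has moves —b→ u1, —b→ u2
  u1 = (0 | 0)\{a} | b.b.(0 + 0) has moves —b→ u3
  u2 = (b.(0 | 0))\{a} | b.(0 + 0) has moves —b→ u3, —b→ u4
  u3 = (0 | 0)\{a} | b.(0 + 0) has moves —b→ u5
  u4 = (b.(0 | 0))\{a} | (0 + 0) has moves —b→ u5
  u5 = (0 | 0)\{a} | (0 + 0) has moves ∅
LTS(Q): 7 reachable states
  v0 = a.((b.(0 | 0))\{a} | b.b.(0 + 0)) has moves —a→ v1
  v1 = (b.(0 | 0))\{a} | b.b.(0 + 0) has moves —b→ v2, —b→ v3
  v2 = (0 | 0)\{a} | b.b.(0 + 0) has moves —b→ v4
  v3 = (b.(0 | 0))\{a} | b.(0 + 0) has moves —b→ v4, —b→ v5
  v4 = (0 | 0)\{a} | b.(0 + 0) has moves —b→ v6
  v5 = (b.(0 | 0))\{a} | (0 + 0) has moves —b→ v6
  v6 = (0 | 0)\{a} | (0 + 0) has moves ∅
Coarsest stable partition (strong bisimilarity classes):
  B0 = {u0, v1}
  B1 = {u1, u2, v2, v3}
  B2 = {u3, u4, v4, v5}
  B3 = {u5, v6}
  B4 = {v0}
u0 ∈ B0, v0 ∈ B4 → different blocks

not bisimilar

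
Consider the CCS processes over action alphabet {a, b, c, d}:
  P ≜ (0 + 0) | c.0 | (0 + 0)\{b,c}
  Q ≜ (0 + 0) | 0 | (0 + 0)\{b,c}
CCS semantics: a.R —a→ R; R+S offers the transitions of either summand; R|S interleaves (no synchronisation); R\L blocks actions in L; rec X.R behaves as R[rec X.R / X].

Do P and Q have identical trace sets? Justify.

LTS(P): 2 reachable states
  s0 = (0 + 0) | c.0 | (0 + 0)\{b,c} has moves -c-> s1
  s1 = (0 + 0) | 0 | (0 + 0)\{b,c} has moves deadlocked
LTS(Q): 1 reachable states
  t0 = (0 + 0) | 0 | (0 + 0)\{b,c} has moves deadlocked
Executing c from P (initial set {s0}):
  [1] c ⇒ {s1}
  — P admits the full trace.
Executing c from Q (initial set {t0}):
  [1] c ⇒ ∅  — Q cannot continue

NO — witness ⟨c⟩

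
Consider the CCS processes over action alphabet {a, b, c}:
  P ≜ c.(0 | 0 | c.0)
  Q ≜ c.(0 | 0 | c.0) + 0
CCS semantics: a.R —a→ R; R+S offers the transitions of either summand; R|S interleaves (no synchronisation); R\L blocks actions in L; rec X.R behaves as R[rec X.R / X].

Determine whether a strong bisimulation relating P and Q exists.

LTS(P): 3 reachable states
  s0 = c.(0 | 0 | c.0) :: -c-> s1
  s1 = 0 | 0 | c.0 :: -c-> s2
  s2 = 0 | 0 | 0 :: ·
LTS(Q): 3 reachable states
  t0 = c.(0 | 0 | c.0) + 0 :: -c-> t1
  t1 = 0 | 0 | c.0 :: -c-> t2
  t2 = 0 | 0 | 0 :: ·
Partition-refinement fixed point:
  B0 = {s0, t0}
  B1 = {s1, t1}
  B2 = {s2, t2}
s0 ∈ B0, t0 ∈ B0 → same block

bisimilar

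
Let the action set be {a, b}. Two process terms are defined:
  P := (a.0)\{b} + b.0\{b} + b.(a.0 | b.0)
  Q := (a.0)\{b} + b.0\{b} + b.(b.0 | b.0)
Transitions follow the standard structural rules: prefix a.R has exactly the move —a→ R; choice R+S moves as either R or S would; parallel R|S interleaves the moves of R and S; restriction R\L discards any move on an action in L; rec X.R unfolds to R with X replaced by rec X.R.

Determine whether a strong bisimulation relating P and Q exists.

Reachable graph of P (6 states):
  m0 = (a.0)\{b} + b.0\{b} + b.(a.0 | b.0) | -a-> m1, -b-> m1, -b-> m2
  m1 = 0\{b} | ∅
  m2 = a.0 | b.0 | -a-> m3, -b-> m4
  m3 = 0 | b.0 | -b-> m5
  m4 = a.0 | 0 | -a-> m5
  m5 = 0 | 0 | ∅
Reachable graph of Q (6 states):
  n0 = (a.0)\{b} + b.0\{b} + b.(b.0 | b.0) | -a-> n1, -b-> n1, -b-> n2
  n1 = 0\{b} | ∅
  n2 = b.0 | b.0 | -b-> n3, -b-> n4
  n3 = 0 | b.0 | -b-> n5
  n4 = b.0 | 0 | -b-> n5
  n5 = 0 | 0 | ∅
Coarsest stable partition (strong bisimilarity classes):
  B0 = {m0}
  B1 = {m1, m5, n1, n5}
  B2 = {m2}
  B3 = {m3, n3, n4}
  B4 = {m4}
  B5 = {n0}
  B6 = {n2}
m0 ∈ B0, n0 ∈ B5 → different blocks

NO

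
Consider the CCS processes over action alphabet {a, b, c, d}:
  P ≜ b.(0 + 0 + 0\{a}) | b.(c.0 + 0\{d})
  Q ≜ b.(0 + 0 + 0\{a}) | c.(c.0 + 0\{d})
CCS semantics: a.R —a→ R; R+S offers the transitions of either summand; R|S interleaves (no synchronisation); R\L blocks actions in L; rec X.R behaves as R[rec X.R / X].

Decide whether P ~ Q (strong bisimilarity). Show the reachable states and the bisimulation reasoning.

P's transition system — 6 states:
  p0 = b.(0 + 0 + 0\{a}) | b.(c.0 + 0\{d}) :: -b-> p1, -b-> p2
  p1 = (0 + 0 + 0\{a}) | b.(c.0 + 0\{d}) :: -b-> p3
  p2 = b.(0 + 0 + 0\{a}) | (c.0 + 0\{d}) :: -b-> p3, -c-> p4
  p3 = (0 + 0 + 0\{a}) | (c.0 + 0\{d}) :: -c-> p5
  p4 = b.(0 + 0 + 0\{a}) | 0 :: -b-> p5
  p5 = (0 + 0 + 0\{a}) | 0 :: ∅
Q's transition system — 6 states:
  q0 = b.(0 + 0 + 0\{a}) | c.(c.0 + 0\{d}) :: -b-> q1, -c-> q2
  q1 = (0 + 0 + 0\{a}) | c.(c.0 + 0\{d}) :: -c-> q3
  q2 = b.(0 + 0 + 0\{a}) | (c.0 + 0\{d}) :: -b-> q3, -c-> q4
  q3 = (0 + 0 + 0\{a}) | (c.0 + 0\{d}) :: -c-> q5
  q4 = b.(0 + 0 + 0\{a}) | 0 :: -b-> q5
  q5 = (0 + 0 + 0\{a}) | 0 :: ∅
Coarsest stable partition (strong bisimilarity classes):
  B0 = {p0}
  B1 = {p2, q2}
  B2 = {p3, q3}
  B3 = {p5, q5}
  B4 = {p4, q4}
  B5 = {p1}
  B6 = {q0}
  B7 = {q1}
p0 ∈ B0, q0 ∈ B6 → different blocks

not bisimilar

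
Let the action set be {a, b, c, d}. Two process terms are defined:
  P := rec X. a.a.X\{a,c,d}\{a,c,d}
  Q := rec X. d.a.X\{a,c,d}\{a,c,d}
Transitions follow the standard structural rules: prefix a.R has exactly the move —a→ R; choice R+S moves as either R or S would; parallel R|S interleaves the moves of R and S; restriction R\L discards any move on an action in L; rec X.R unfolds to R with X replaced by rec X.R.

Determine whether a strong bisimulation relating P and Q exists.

not bisimilar

P's transition system — 3 states:
  m0 = rec X. a.a.X\{a,c,d}\{a,c,d} → ··a··> m1
  m1 = a.(rec X. a.a.X\{a,c,d}\{a,c,d})\{a,c,d}\{a,c,d} → ··a··> m2
  m2 = (rec X. a.a.X\{a,c,d}\{a,c,d})\{a,c,d}\{a,c,d} → ∅
Q's transition system — 3 states:
  n0 = rec X. d.a.X\{a,c,d}\{a,c,d} → ··d··> n1
  n1 = a.(rec X. d.a.X\{a,c,d}\{a,c,d})\{a,c,d}\{a,c,d} → ··a··> n2
  n2 = (rec X. d.a.X\{a,c,d}\{a,c,d})\{a,c,d}\{a,c,d} → ∅
Bisimilarity quotient blocks:
  B0 = {m0}
  B1 = {m1, n1}
  B2 = {m2, n2}
  B3 = {n0}
m0 ∈ B0, n0 ∈ B3 → different blocks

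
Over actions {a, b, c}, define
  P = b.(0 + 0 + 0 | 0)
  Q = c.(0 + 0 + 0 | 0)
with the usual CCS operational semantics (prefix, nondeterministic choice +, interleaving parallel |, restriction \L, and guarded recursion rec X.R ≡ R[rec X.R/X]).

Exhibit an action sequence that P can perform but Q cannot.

b

Reachable graph of P (2 states):
  s0 = b.(0 + 0 + 0 | 0) → —b→ s1
  s1 = 0 + 0 + 0 | 0 → ∅
Reachable graph of Q (2 states):
  t0 = c.(0 + 0 + 0 | 0) → —c→ t1
  t1 = 0 + 0 + 0 | 0 → ∅
Trace ⟨b⟩ through P, begin at {s0}:
  step 1 (b): {s1}
  — P admits the full trace.
Trace ⟨b⟩ through Q, begin at {t0}:
  step 1 (b): ∅ (Q stuck)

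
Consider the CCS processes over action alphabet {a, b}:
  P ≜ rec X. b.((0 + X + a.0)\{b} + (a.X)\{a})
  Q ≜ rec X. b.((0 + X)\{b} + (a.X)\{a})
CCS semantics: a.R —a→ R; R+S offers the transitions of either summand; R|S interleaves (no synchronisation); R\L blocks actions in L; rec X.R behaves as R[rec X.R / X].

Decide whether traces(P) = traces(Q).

Reachable graph of P (3 states):
  m0 = rec X. b.((0 + X + a.0)\{b} + (a.X)\{a}) | --b--▸ m1
  m1 = (0 + (rec X. b.((0 + X + a.0)\{b} + (a.X)\{a})) + a.0)\{b} + (a.(rec X. b.((0 + X + a.0)\{b} + (a.X)\{a})))\{a} | --a--▸ m2
  m2 = 0\{b} | ∅
Reachable graph of Q (2 states):
  n0 = rec X. b.((0 + X)\{b} + (a.X)\{a}) | --b--▸ n1
  n1 = (0 + (rec X. b.((0 + X)\{b} + (a.X)\{a})))\{b} + (a.(rec X. b.((0 + X)\{b} + (a.X)\{a})))\{a} | ∅
Trace ⟨ba⟩ through P, begin at {m0}:
  step 1 (b): {m1}
  step 2 (a): {m2}
  P completes σ.
Trace ⟨ba⟩ through Q, begin at {n0}:
  step 1 (b): {n1}
  step 2 (a): ∅ (Q stuck)

trace-distinct — witness ⟨ba⟩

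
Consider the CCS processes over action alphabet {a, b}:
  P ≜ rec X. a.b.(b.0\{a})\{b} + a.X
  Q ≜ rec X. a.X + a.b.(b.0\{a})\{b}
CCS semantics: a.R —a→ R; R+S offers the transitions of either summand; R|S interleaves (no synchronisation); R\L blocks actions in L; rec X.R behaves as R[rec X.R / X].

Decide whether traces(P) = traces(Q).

trace-equivalent

Reachable graph of P (3 states):
  u0 = rec X. a.b.(b.0\{a})\{b} + a.X has moves —a→ u0, —a→ u1
  u1 = b.(b.0\{a})\{b} has moves —b→ u2
  u2 = (b.0\{a})\{b} has moves (no moves)
Reachable graph of Q (3 states):
  v0 = rec X. a.X + a.b.(b.0\{a})\{b} has moves —a→ v0, —a→ v1
  v1 = b.(b.0\{a})\{b} has moves —b→ v2
  v2 = (b.0\{a})\{b} has moves (no moves)
Partition-refinement fixed point:
  B0 = {u0, v0}
  B1 = {u1, v1}
  B2 = {u2, v2}
u0 ∈ B0, v0 ∈ B0 → same block
Bisimilar ⇒ trace-equivalent.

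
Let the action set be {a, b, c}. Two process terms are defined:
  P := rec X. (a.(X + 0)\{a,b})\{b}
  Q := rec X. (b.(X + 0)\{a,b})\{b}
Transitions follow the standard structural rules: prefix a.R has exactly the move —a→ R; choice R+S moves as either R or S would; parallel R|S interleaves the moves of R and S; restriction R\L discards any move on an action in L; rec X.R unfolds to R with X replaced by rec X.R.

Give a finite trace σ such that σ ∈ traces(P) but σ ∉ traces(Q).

Reachable graph of P (2 states):
  s0 = rec X. (a.(X + 0)\{a,b})\{b} :: ··a··> s1
  s1 = ((rec X. (a.(X + 0)\{a,b})\{b}) + 0)\{a,b}\{b} :: stopped
Reachable graph of Q (1 states):
  t0 = rec X. (b.(X + 0)\{a,b})\{b} :: stopped
Trace ⟨a⟩ through P, begin at {s0}:
  step 1 (a): {s1}
  P completes σ.
Trace ⟨a⟩ through Q, begin at {t0}:
  step 1 (a): ∅ (Q stuck)

a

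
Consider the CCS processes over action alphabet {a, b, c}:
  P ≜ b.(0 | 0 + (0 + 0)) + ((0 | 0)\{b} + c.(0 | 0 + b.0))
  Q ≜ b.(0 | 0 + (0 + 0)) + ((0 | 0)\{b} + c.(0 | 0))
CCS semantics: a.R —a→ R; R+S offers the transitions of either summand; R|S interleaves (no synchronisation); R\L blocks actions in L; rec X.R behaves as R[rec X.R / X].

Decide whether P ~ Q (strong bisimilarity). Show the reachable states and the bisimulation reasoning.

not bisimilar

Reachable graph of P (4 states):
  s0 = b.(0 | 0 + (0 + 0)) + ((0 | 0)\{b} + c.(0 | 0 + b.0)) | —b→ s1, —c→ s2
  s1 = 0 | 0 + (0 + 0) | ·
  s2 = 0 | 0 + b.0 | —b→ s3
  s3 = 0 | ·
Reachable graph of Q (3 states):
  t0 = b.(0 | 0 + (0 + 0)) + ((0 | 0)\{b} + c.(0 | 0)) | —b→ t1, —c→ t2
  t1 = 0 | 0 + (0 + 0) | ·
  t2 = 0 | 0 | ·
Coarsest stable partition (strong bisimilarity classes):
  B0 = {s0}
  B1 = {s2}
  B2 = {s1, s3, t1, t2}
  B3 = {t0}
s0 ∈ B0, t0 ∈ B3 → different blocks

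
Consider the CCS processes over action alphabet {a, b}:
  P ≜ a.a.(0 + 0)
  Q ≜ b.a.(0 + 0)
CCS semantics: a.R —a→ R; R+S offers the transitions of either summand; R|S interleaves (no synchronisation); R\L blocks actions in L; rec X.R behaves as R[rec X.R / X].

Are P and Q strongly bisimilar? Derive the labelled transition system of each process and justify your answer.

LTS(P): 3 reachable states
  u0 = a.a.(0 + 0) :: --a--▸ u1
  u1 = a.(0 + 0) :: --a--▸ u2
  u2 = 0 + 0 :: stopped
LTS(Q): 3 reachable states
  v0 = b.a.(0 + 0) :: --b--▸ v1
  v1 = a.(0 + 0) :: --a--▸ v2
  v2 = 0 + 0 :: stopped
Partition-refinement fixed point:
  B0 = {u0}
  B1 = {u1, v1}
  B2 = {u2, v2}
  B3 = {v0}
u0 ∈ B0, v0 ∈ B3 → different blocks

NO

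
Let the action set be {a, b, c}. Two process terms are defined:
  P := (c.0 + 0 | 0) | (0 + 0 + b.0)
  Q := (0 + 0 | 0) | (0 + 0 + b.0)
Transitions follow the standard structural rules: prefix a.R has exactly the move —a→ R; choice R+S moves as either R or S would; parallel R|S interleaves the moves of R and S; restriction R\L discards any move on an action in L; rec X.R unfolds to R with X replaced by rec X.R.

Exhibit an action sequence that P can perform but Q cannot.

P's transition system — 4 states:
  u0 = (c.0 + 0 | 0) | (0 + 0 + b.0) has moves =b=> u1, =c=> u2
  u1 = (c.0 + 0 | 0) | 0 has moves =c=> u3
  u2 = 0 | (0 + 0 + b.0) has moves =b=> u3
  u3 = 0 | 0 has moves stopped
Q's transition system — 2 states:
  v0 = (0 + 0 | 0) | (0 + 0 + b.0) has moves =b=> v1
  v1 = (0 + 0 | 0) | 0 has moves stopped
Trace ⟨c⟩ through P, begin at {u0}:
  step 1 (c): {u2}
  — P admits the full trace.
Trace ⟨c⟩ through Q, begin at {v0}:
  step 1 (c): ∅ (Q stuck)

c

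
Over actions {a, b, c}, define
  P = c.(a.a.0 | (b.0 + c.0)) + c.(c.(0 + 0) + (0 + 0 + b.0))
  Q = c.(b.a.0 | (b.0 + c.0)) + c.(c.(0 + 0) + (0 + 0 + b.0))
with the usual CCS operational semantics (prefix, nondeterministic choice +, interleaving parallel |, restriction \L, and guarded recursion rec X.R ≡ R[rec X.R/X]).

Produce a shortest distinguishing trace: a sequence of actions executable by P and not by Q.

ca

LTS(P): 10 reachable states
  u0 = c.(a.a.0 | (b.0 + c.0)) + c.(c.(0 + 0) + (0 + 0 + b.0)) → =c=> u1, =c=> u2
  u1 = a.a.0 | (b.0 + c.0) → =a=> u3, =b=> u4, =c=> u4
  u2 = c.(0 + 0) + (0 + 0 + b.0) → =b=> u5, =c=> u6
  u3 = a.0 | (b.0 + c.0) → =a=> u7, =b=> u8, =c=> u8
  u4 = a.a.0 | 0 → =a=> u8
  u5 = 0 → ∅
  u6 = 0 + 0 → ∅
  u7 = 0 | (b.0 + c.0) → =b=> u9, =c=> u9
  u8 = a.0 | 0 → =a=> u9
  u9 = 0 | 0 → ∅
LTS(Q): 10 reachable states
  v0 = c.(b.a.0 | (b.0 + c.0)) + c.(c.(0 + 0) + (0 + 0 + b.0)) → =c=> v1, =c=> v2
  v1 = b.a.0 | (b.0 + c.0) → =b=> v3, =b=> v4, =c=> v4
  v2 = c.(0 + 0) + (0 + 0 + b.0) → =b=> v5, =c=> v6
  v3 = a.0 | (b.0 + c.0) → =a=> v7, =b=> v8, =c=> v8
  v4 = b.a.0 | 0 → =b=> v8
  v5 = 0 → ∅
  v6 = 0 + 0 → ∅
  v7 = 0 | (b.0 + c.0) → =b=> v9, =c=> v9
  v8 = a.0 | 0 → =a=> v9
  v9 = 0 | 0 → ∅
Trace ⟨ca⟩ through P, begin at {u0}:
  [1] c ⇒ {u1, u2}
  [2] a ⇒ {u3}
  — P admits the full trace.
Trace ⟨ca⟩ through Q, begin at {v0}:
  [1] c ⇒ {v1, v2}
  [2] a ⇒ ∅  — Q cannot continue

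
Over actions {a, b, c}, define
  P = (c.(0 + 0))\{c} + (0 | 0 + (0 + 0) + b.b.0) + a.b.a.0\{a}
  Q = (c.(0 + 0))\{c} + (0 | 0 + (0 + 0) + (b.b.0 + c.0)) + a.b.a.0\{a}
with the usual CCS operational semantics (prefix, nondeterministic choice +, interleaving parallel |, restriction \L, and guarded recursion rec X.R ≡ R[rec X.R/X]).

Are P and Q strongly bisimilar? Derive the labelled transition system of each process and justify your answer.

not bisimilar

P's transition system — 6 states:
  s0 = (c.(0 + 0))\{c} + (0 | 0 + (0 + 0) + b.b.0) + a.b.a.0\{a} :: ··a··> s1, ··b··> s2
  s1 = b.a.0\{a} :: ··b··> s3
  s2 = b.0 :: ··b··> s4
  s3 = a.0\{a} :: ··a··> s5
  s4 = 0 :: stopped
  s5 = 0\{a} :: stopped
Q's transition system — 6 states:
  t0 = (c.(0 + 0))\{c} + (0 | 0 + (0 + 0) + (b.b.0 + c.0)) + a.b.a.0\{a} :: ··a··> t1, ··b··> t2, ··c··> t3
  t1 = b.a.0\{a} :: ··b··> t4
  t2 = b.0 :: ··b··> t3
  t3 = 0 :: stopped
  t4 = a.0\{a} :: ··a··> t5
  t5 = 0\{a} :: stopped
Bisimilarity quotient blocks:
  B0 = {s0}
  B1 = {s1, t1}
  B2 = {s3, t4}
  B3 = {s4, s5, t3, t5}
  B4 = {s2, t2}
  B5 = {t0}
s0 ∈ B0, t0 ∈ B5 → different blocks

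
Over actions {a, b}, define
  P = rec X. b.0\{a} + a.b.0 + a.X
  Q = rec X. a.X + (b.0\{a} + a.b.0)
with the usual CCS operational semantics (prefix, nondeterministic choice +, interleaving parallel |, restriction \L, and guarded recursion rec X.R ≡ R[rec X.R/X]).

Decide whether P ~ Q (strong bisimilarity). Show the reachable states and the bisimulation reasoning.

P's transition system — 4 states:
  m0 = rec X. b.0\{a} + a.b.0 + a.X :: =a=> m0, =a=> m1, =b=> m2
  m1 = b.0 :: =b=> m3
  m2 = 0\{a} :: ∅
  m3 = 0 :: ∅
Q's transition system — 4 states:
  n0 = rec X. a.X + (b.0\{a} + a.b.0) :: =a=> n0, =a=> n1, =b=> n2
  n1 = b.0 :: =b=> n3
  n2 = 0\{a} :: ∅
  n3 = 0 :: ∅
Partition-refinement fixed point:
  B0 = {m0, n0}
  B1 = {m2, m3, n2, n3}
  B2 = {m1, n1}
m0 ∈ B0, n0 ∈ B0 → same block

YES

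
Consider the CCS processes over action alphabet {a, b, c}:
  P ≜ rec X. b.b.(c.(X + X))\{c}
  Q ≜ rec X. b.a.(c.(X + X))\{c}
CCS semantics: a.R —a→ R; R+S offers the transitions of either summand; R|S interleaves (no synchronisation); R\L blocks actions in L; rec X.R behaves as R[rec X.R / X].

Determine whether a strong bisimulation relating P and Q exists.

P ≁ Q

Reachable graph of P (3 states):
  p0 = rec X. b.b.(c.(X + X))\{c} has moves ··b··> p1
  p1 = b.(c.((rec X. b.b.(c.(X + X))\{c}) + (rec X. b.b.(c.(X + X))\{c})))\{c} has moves ··b··> p2
  p2 = (c.((rec X. b.b.(c.(X + X))\{c}) + (rec X. b.b.(c.(X + X))\{c})))\{c} has moves ·
Reachable graph of Q (3 states):
  q0 = rec X. b.a.(c.(X + X))\{c} has moves ··b··> q1
  q1 = a.(c.((rec X. b.a.(c.(X + X))\{c}) + (rec X. b.a.(c.(X + X))\{c})))\{c} has moves ··a··> q2
  q2 = (c.((rec X. b.a.(c.(X + X))\{c}) + (rec X. b.a.(c.(X + X))\{c})))\{c} has moves ·
Coarsest stable partition (strong bisimilarity classes):
  B0 = {p0}
  B1 = {p1}
  B2 = {p2, q2}
  B3 = {q0}
  B4 = {q1}
p0 ∈ B0, q0 ∈ B3 → different blocks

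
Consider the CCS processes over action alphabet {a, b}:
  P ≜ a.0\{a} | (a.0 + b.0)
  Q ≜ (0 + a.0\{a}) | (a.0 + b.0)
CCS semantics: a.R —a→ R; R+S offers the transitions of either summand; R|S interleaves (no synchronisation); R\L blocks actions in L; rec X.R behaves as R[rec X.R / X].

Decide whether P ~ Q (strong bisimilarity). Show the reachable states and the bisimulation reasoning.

P's transition system — 4 states:
  p0 = a.0\{a} | (a.0 + b.0) → =a=> p1, =a=> p2, =b=> p2
  p1 = 0\{a} | (a.0 + b.0) → =a=> p3, =b=> p3
  p2 = a.0\{a} | 0 → =a=> p3
  p3 = 0\{a} | 0 → deadlocked
Q's transition system — 4 states:
  q0 = (0 + a.0\{a}) | (a.0 + b.0) → =a=> q1, =a=> q2, =b=> q1
  q1 = (0 + a.0\{a}) | 0 → =a=> q3
  q2 = 0\{a} | (a.0 + b.0) → =a=> q3, =b=> q3
  q3 = 0\{a} | 0 → deadlocked
Coarsest stable partition (strong bisimilarity classes):
  B0 = {p0, q0}
  B1 = {p2, q1}
  B2 = {p3, q3}
  B3 = {p1, q2}
p0 ∈ B0, q0 ∈ B0 → same block

bisimilar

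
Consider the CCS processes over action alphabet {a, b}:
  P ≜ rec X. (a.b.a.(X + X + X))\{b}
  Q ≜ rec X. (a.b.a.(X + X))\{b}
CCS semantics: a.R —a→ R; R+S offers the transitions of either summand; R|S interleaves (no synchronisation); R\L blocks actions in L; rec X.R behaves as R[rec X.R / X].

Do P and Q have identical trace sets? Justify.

LTS(P): 2 reachable states
  u0 = rec X. (a.b.a.(X + X + X))\{b} has moves -a-> u1
  u1 = (b.a.((rec X. (a.b.a.(X + X + X))\{b}) + (rec X. (a.b.a.(X + X + X))\{b}) + (rec X. (a.b.a.(X + X + X))\{b})))\{b} has moves stopped
LTS(Q): 2 reachable states
  v0 = rec X. (a.b.a.(X + X))\{b} has moves -a-> v1
  v1 = (b.a.((rec X. (a.b.a.(X + X))\{b}) + (rec X. (a.b.a.(X + X))\{b})))\{b} has moves stopped
Bisimilarity quotient blocks:
  B0 = {u0, v0}
  B1 = {u1, v1}
u0 ∈ B0, v0 ∈ B0 → same block
Bisimilar ⇒ trace-equivalent.

traces(P) = traces(Q)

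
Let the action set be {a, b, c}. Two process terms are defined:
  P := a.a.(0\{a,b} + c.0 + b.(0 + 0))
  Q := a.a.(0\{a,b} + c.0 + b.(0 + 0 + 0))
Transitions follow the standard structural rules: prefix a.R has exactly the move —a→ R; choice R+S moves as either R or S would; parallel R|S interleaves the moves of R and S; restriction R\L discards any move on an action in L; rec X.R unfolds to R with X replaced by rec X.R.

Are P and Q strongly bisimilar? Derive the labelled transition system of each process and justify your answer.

P ~ Q

Reachable graph of P (5 states):
  u0 = a.a.(0\{a,b} + c.0 + b.(0 + 0)) | -a-> u1
  u1 = a.(0\{a,b} + c.0 + b.(0 + 0)) | -a-> u2
  u2 = 0\{a,b} + c.0 + b.(0 + 0) | -b-> u3, -c-> u4
  u3 = 0 + 0 | stopped
  u4 = 0 | stopped
Reachable graph of Q (5 states):
  v0 = a.a.(0\{a,b} + c.0 + b.(0 + 0 + 0)) | -a-> v1
  v1 = a.(0\{a,b} + c.0 + b.(0 + 0 + 0)) | -a-> v2
  v2 = 0\{a,b} + c.0 + b.(0 + 0 + 0) | -b-> v3, -c-> v4
  v3 = 0 + 0 + 0 | stopped
  v4 = 0 | stopped
Coarsest stable partition (strong bisimilarity classes):
  B0 = {u0, v0}
  B1 = {u1, v1}
  B2 = {u2, v2}
  B3 = {u3, u4, v3, v4}
u0 ∈ B0, v0 ∈ B0 → same block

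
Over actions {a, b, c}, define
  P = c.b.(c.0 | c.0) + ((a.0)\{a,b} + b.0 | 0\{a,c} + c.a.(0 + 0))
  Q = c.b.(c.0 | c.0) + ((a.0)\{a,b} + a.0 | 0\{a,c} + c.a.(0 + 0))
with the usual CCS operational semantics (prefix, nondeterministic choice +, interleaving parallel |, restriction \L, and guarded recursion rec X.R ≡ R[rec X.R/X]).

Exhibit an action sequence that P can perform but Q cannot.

b

P's transition system — 9 states:
  u0 = c.b.(c.0 | c.0) + ((a.0)\{a,b} + b.0 | 0\{a,c} + c.a.(0 + 0)) ⊢ —b→ u1, —c→ u2, —c→ u3
  u1 = 0 | 0\{a,c} ⊢ ·
  u2 = a.(0 + 0) ⊢ —a→ u4
  u3 = b.(c.0 | c.0) ⊢ —b→ u5
  u4 = 0 + 0 ⊢ ·
  u5 = c.0 | c.0 ⊢ —c→ u6, —c→ u7
  u6 = 0 | c.0 ⊢ —c→ u8
  u7 = c.0 | 0 ⊢ —c→ u8
  u8 = 0 | 0 ⊢ ·
Q's transition system — 9 states:
  v0 = c.b.(c.0 | c.0) + ((a.0)\{a,b} + a.0 | 0\{a,c} + c.a.(0 + 0)) ⊢ —a→ v1, —c→ v2, —c→ v3
  v1 = 0 | 0\{a,c} ⊢ ·
  v2 = a.(0 + 0) ⊢ —a→ v4
  v3 = b.(c.0 | c.0) ⊢ —b→ v5
  v4 = 0 + 0 ⊢ ·
  v5 = c.0 | c.0 ⊢ —c→ v6, —c→ v7
  v6 = 0 | c.0 ⊢ —c→ v8
  v7 = c.0 | 0 ⊢ —c→ v8
  v8 = 0 | 0 ⊢ ·
Run σ = ⟨b⟩ on P: start {u0}
  step 1 (b): {u1}
  P completes σ.
Run σ = ⟨b⟩ on Q: start {v0}
  step 1 (b): ∅  — Q cannot continue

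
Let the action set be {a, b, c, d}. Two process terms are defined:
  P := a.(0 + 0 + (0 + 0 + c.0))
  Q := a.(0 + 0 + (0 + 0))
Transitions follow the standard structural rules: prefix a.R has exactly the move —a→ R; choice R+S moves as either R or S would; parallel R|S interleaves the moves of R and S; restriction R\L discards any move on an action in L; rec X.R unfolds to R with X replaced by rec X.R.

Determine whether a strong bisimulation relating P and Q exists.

P ≁ Q

Reachable graph of P (3 states):
  p0 = a.(0 + 0 + (0 + 0 + c.0)) | —a→ p1
  p1 = 0 + 0 + (0 + 0 + c.0) | —c→ p2
  p2 = 0 | stopped
Reachable graph of Q (2 states):
  q0 = a.(0 + 0 + (0 + 0)) | —a→ q1
  q1 = 0 + 0 + (0 + 0) | stopped
Coarsest stable partition (strong bisimilarity classes):
  B0 = {p0}
  B1 = {p1}
  B2 = {p2, q1}
  B3 = {q0}
p0 ∈ B0, q0 ∈ B3 → different blocks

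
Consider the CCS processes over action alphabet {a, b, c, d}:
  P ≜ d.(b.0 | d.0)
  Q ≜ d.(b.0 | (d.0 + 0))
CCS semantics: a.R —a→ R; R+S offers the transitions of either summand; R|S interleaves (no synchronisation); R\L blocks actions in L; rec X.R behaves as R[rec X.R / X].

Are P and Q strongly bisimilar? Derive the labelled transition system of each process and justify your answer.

Reachable graph of P (5 states):
  u0 = d.(b.0 | d.0) → —d→ u1
  u1 = b.0 | d.0 → —b→ u2, —d→ u3
  u2 = 0 | d.0 → —d→ u4
  u3 = b.0 | 0 → —b→ u4
  u4 = 0 | 0 → ·
Reachable graph of Q (5 states):
  v0 = d.(b.0 | (d.0 + 0)) → —d→ v1
  v1 = b.0 | (d.0 + 0) → —b→ v2, —d→ v3
  v2 = 0 | (d.0 + 0) → —d→ v4
  v3 = b.0 | 0 → —b→ v4
  v4 = 0 | 0 → ·
Bisimilarity quotient blocks:
  B0 = {u0, v0}
  B1 = {u1, v1}
  B2 = {u3, v3}
  B3 = {u4, v4}
  B4 = {u2, v2}
u0 ∈ B0, v0 ∈ B0 → same block

bisimilar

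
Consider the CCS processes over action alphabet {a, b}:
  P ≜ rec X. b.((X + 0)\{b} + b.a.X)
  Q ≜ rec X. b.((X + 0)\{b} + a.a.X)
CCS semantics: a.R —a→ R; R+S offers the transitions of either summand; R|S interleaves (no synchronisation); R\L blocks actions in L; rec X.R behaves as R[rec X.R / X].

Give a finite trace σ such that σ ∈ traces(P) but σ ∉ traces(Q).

P's transition system — 3 states:
  s0 = rec X. b.((X + 0)\{b} + b.a.X) | ··b··> s1
  s1 = ((rec X. b.((X + 0)\{b} + b.a.X)) + 0)\{b} + b.a.(rec X. b.((X + 0)\{b} + b.a.X)) | ··b··> s2
  s2 = a.(rec X. b.((X + 0)\{b} + b.a.X)) | ··a··> s0
Q's transition system — 3 states:
  t0 = rec X. b.((X + 0)\{b} + a.a.X) | ··b··> t1
  t1 = ((rec X. b.((X + 0)\{b} + a.a.X)) + 0)\{b} + a.a.(rec X. b.((X + 0)\{b} + a.a.X)) | ··a··> t2
  t2 = a.(rec X. b.((X + 0)\{b} + a.a.X)) | ··a··> t0
Trace ⟨bb⟩ through P, begin at {s0}:
  [1] b ⇒ {s1}
  [2] b ⇒ {s2}
  ✓ P
Trace ⟨bb⟩ through Q, begin at {t0}:
  [1] b ⇒ {t1}
  [2] b ⇒ no successor for Q

bb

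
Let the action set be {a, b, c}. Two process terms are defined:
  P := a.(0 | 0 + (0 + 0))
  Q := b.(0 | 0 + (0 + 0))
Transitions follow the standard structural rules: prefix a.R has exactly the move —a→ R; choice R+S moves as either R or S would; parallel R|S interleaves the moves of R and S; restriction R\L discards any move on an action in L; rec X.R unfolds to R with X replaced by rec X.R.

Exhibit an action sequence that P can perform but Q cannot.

LTS(P): 2 reachable states
  s0 = a.(0 | 0 + (0 + 0)) has moves -a-> s1
  s1 = 0 | 0 + (0 + 0) has moves ·
LTS(Q): 2 reachable states
  t0 = b.(0 | 0 + (0 + 0)) has moves -b-> t1
  t1 = 0 | 0 + (0 + 0) has moves ·
Executing a from P (initial set {s0}):
  after a @ step 1: {s1}
  P completes σ.
Executing a from Q (initial set {t0}):
  after a @ step 1: no successor for Q

a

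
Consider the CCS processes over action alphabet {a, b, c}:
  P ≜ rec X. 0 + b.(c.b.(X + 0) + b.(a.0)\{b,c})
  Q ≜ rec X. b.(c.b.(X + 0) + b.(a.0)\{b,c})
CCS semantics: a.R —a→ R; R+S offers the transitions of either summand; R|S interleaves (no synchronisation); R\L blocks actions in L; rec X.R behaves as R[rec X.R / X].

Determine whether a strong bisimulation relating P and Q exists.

YES

P's transition system — 6 states:
  s0 = rec X. 0 + b.(c.b.(X + 0) + b.(a.0)\{b,c}) ⊢ =b=> s1
  s1 = c.b.((rec X. 0 + b.(c.b.(X + 0) + b.(a.0)\{b,c})) + 0) + b.(a.0)\{b,c} ⊢ =b=> s2, =c=> s3
  s2 = (a.0)\{b,c} ⊢ =a=> s4
  s3 = b.((rec X. 0 + b.(c.b.(X + 0) + b.(a.0)\{b,c})) + 0) ⊢ =b=> s5
  s4 = 0\{b,c} ⊢ stopped
  s5 = (rec X. 0 + b.(c.b.(X + 0) + b.(a.0)\{b,c})) + 0 ⊢ =b=> s1
Q's transition system — 6 states:
  t0 = rec X. b.(c.b.(X + 0) + b.(a.0)\{b,c}) ⊢ =b=> t1
  t1 = c.b.((rec X. b.(c.b.(X + 0) + b.(a.0)\{b,c})) + 0) + b.(a.0)\{b,c} ⊢ =b=> t2, =c=> t3
  t2 = (a.0)\{b,c} ⊢ =a=> t4
  t3 = b.((rec X. b.(c.b.(X + 0) + b.(a.0)\{b,c})) + 0) ⊢ =b=> t5
  t4 = 0\{b,c} ⊢ stopped
  t5 = (rec X. b.(c.b.(X + 0) + b.(a.0)\{b,c})) + 0 ⊢ =b=> t1
Bisimilarity quotient blocks:
  B0 = {s0, s5, t0, t5}
  B1 = {s1, t1}
  B2 = {s2, t2}
  B3 = {s4, t4}
  B4 = {s3, t3}
s0 ∈ B0, t0 ∈ B0 → same block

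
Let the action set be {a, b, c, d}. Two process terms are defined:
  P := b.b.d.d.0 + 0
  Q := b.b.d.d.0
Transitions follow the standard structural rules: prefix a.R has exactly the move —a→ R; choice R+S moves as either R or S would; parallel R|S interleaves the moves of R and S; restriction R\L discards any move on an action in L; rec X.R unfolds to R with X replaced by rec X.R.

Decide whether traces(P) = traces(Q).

trace-equivalent

P's transition system — 5 states:
  s0 = b.b.d.d.0 + 0 → ··b··> s1
  s1 = b.d.d.0 → ··b··> s2
  s2 = d.d.0 → ··d··> s3
  s3 = d.0 → ··d··> s4
  s4 = 0 → (no moves)
Q's transition system — 5 states:
  t0 = b.b.d.d.0 → ··b··> t1
  t1 = b.d.d.0 → ··b··> t2
  t2 = d.d.0 → ··d··> t3
  t3 = d.0 → ··d··> t4
  t4 = 0 → (no moves)
Bisimilarity quotient blocks:
  B0 = {s0, t0}
  B1 = {s1, t1}
  B2 = {s2, t2}
  B3 = {s3, t3}
  B4 = {s4, t4}
s0 ∈ B0, t0 ∈ B0 → same block
Bisimilar ⇒ trace-equivalent.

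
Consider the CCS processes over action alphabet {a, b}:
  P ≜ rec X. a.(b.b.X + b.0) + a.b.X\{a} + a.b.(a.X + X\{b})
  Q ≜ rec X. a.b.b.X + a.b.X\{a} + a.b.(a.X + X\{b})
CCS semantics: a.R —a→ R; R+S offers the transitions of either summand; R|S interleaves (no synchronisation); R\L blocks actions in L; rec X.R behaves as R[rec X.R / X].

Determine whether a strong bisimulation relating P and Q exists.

Reachable graph of P (11 states):
  s0 = rec X. a.(b.b.X + b.0) + a.b.X\{a} + a.b.(a.X + X\{b}) has moves —a→ s1, —a→ s2, —a→ s3
  s1 = b.(a.(rec X. a.(b.b.X + b.0) + a.b.X\{a} + a.b.(a.X + X\{b})) + (rec X. a.(b.b.X + b.0) + a.b.X\{a} + a.b.(a.X + X\{b}))\{b}) has moves —b→ s4
  s2 = b.(rec X. a.(b.b.X + b.0) + a.b.X\{a} + a.b.(a.X + X\{b}))\{a} has moves —b→ s5
  s3 = b.b.(rec X. a.(b.b.X + b.0) + a.b.X\{a} + a.b.(a.X + X\{b})) + b.0 has moves —b→ s6, —b→ s7
  s4 = a.(rec X. a.(b.b.X + b.0) + a.b.X\{a} + a.b.(a.X + X\{b})) + (rec X. a.(b.b.X + b.0) + a.b.X\{a} + a.b.(a.X + X\{b}))\{b} has moves —a→ s0, —a→ s10, —a→ s8, —a→ s9
  s5 = (rec X. a.(b.b.X + b.0) + a.b.X\{a} + a.b.(a.X + X\{b}))\{a} has moves stopped
  s6 = 0 has moves stopped
  s7 = b.(rec X. a.(b.b.X + b.0) + a.b.X\{a} + a.b.(a.X + X\{b})) has moves —b→ s0
  s8 = (b.(a.(rec X. a.(b.b.X + b.0) + a.b.X\{a} + a.b.(a.X + X\{b})) + (rec X. a.(b.b.X + b.0) + a.b.X\{a} + a.b.(a.X + X\{b}))\{b}))\{b} has moves stopped
  s9 = (b.(rec X. a.(b.b.X + b.0) + a.b.X\{a} + a.b.(a.X + X\{b}))\{a})\{b} has moves stopped
  s10 = (b.b.(rec X. a.(b.b.X + b.0) + a.b.X\{a} + a.b.(a.X + X\{b})) + b.0)\{b} has moves stopped
Reachable graph of Q (10 states):
  t0 = rec X. a.b.b.X + a.b.X\{a} + a.b.(a.X + X\{b}) has moves —a→ t1, —a→ t2, —a→ t3
  t1 = b.(a.(rec X. a.b.b.X + a.b.X\{a} + a.b.(a.X + X\{b})) + (rec X. a.b.b.X + a.b.X\{a} + a.b.(a.X + X\{b}))\{b}) has moves —b→ t4
  t2 = b.(rec X. a.b.b.X + a.b.X\{a} + a.b.(a.X + X\{b}))\{a} has moves —b→ t5
  t3 = b.b.(rec X. a.b.b.X + a.b.X\{a} + a.b.(a.X + X\{b})) has moves —b→ t6
  t4 = a.(rec X. a.b.b.X + a.b.X\{a} + a.b.(a.X + X\{b})) + (rec X. a.b.b.X + a.b.X\{a} + a.b.(a.X + X\{b}))\{b} has moves —a→ t0, —a→ t7, —a→ t8, —a→ t9
  t5 = (rec X. a.b.b.X + a.b.X\{a} + a.b.(a.X + X\{b}))\{a} has moves stopped
  t6 = b.(rec X. a.b.b.X + a.b.X\{a} + a.b.(a.X + X\{b})) has moves —b→ t0
  t7 = (b.(a.(rec X. a.b.b.X + a.b.X\{a} + a.b.(a.X + X\{b})) + (rec X. a.b.b.X + a.b.X\{a} + a.b.(a.X + X\{b}))\{b}))\{b} has moves stopped
  t8 = (b.(rec X. a.b.b.X + a.b.X\{a} + a.b.(a.X + X\{b}))\{a})\{b} has moves stopped
  t9 = (b.b.(rec X. a.b.b.X + a.b.X\{a} + a.b.(a.X + X\{b})))\{b} has moves stopped
Bisimilarity quotient blocks:
  B0 = {s0}
  B1 = {s2, t2}
  B2 = {s10, s5, s6, s8, s9, t5, t7, t8, t9}
  B3 = {s1}
  B4 = {s4}
  B5 = {s3}
  B6 = {s7}
  B7 = {t0}
  B8 = {t3}
  B9 = {t6}
  B10 = {t1}
  B11 = {t4}
s0 ∈ B0, t0 ∈ B7 → different blocks

not bisimilar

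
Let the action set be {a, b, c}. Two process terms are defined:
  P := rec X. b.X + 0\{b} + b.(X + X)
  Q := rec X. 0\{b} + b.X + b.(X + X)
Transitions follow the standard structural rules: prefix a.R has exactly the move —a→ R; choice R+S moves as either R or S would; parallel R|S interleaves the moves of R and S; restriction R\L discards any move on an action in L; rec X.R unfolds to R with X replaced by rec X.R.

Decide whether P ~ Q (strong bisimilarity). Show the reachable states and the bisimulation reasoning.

LTS(P): 2 reachable states
  u0 = rec X. b.X + 0\{b} + b.(X + X) ⊢ -b-> u0, -b-> u1
  u1 = (rec X. b.X + 0\{b} + b.(X + X)) + (rec X. b.X + 0\{b} + b.(X + X)) ⊢ -b-> u0, -b-> u1
LTS(Q): 2 reachable states
  v0 = rec X. 0\{b} + b.X + b.(X + X) ⊢ -b-> v0, -b-> v1
  v1 = (rec X. 0\{b} + b.X + b.(X + X)) + (rec X. 0\{b} + b.X + b.(X + X)) ⊢ -b-> v0, -b-> v1
Coarsest stable partition (strong bisimilarity classes):
  B0 = {u0, u1, v0, v1}
u0 ∈ B0, v0 ∈ B0 → same block

P ~ Q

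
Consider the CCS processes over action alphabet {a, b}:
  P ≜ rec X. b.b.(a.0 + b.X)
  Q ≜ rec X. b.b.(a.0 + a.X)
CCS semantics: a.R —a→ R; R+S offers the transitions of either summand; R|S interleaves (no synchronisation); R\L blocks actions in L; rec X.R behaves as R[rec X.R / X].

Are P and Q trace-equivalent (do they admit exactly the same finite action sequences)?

P's transition system — 4 states:
  p0 = rec X. b.b.(a.0 + b.X) | --b--▸ p1
  p1 = b.(a.0 + b.(rec X. b.b.(a.0 + b.X))) | --b--▸ p2
  p2 = a.0 + b.(rec X. b.b.(a.0 + b.X)) | --a--▸ p3, --b--▸ p0
  p3 = 0 | ∅
Q's transition system — 4 states:
  q0 = rec X. b.b.(a.0 + a.X) | --b--▸ q1
  q1 = b.(a.0 + a.(rec X. b.b.(a.0 + a.X))) | --b--▸ q2
  q2 = a.0 + a.(rec X. b.b.(a.0 + a.X)) | --a--▸ q0, --a--▸ q3
  q3 = 0 | ∅
Run σ = ⟨bbb⟩ on P: start {p0}
  step 1 (b): {p1}
  step 2 (b): {p2}
  step 3 (b): {p0}
  — P admits the full trace.
Run σ = ⟨bbb⟩ on Q: start {q0}
  step 1 (b): {q1}
  step 2 (b): {q2}
  step 3 (b): ∅  — Q cannot continue

trace-distinct — witness ⟨bbb⟩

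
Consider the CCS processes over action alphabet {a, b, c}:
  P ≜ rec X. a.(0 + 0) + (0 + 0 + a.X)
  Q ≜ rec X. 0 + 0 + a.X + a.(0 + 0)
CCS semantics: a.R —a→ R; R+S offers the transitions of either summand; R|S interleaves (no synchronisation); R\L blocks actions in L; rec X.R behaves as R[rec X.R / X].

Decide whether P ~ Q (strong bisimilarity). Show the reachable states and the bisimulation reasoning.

Reachable graph of P (2 states):
  u0 = rec X. a.(0 + 0) + (0 + 0 + a.X) has moves -a-> u0, -a-> u1
  u1 = 0 + 0 has moves ∅
Reachable graph of Q (2 states):
  v0 = rec X. 0 + 0 + a.X + a.(0 + 0) has moves -a-> v0, -a-> v1
  v1 = 0 + 0 has moves ∅
Bisimilarity quotient blocks:
  B0 = {u0, v0}
  B1 = {u1, v1}
u0 ∈ B0, v0 ∈ B0 → same block

bisimilar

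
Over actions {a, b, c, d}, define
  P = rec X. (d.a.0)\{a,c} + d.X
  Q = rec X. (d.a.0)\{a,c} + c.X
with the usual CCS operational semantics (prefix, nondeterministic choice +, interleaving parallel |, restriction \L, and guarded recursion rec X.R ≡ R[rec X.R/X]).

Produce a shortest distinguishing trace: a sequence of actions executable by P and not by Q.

LTS(P): 2 reachable states
  m0 = rec X. (d.a.0)\{a,c} + d.X :: -d-> m0, -d-> m1
  m1 = (a.0)\{a,c} :: deadlocked
LTS(Q): 2 reachable states
  n0 = rec X. (d.a.0)\{a,c} + c.X :: -c-> n0, -d-> n1
  n1 = (a.0)\{a,c} :: deadlocked
Trace ⟨dd⟩ through P, begin at {m0}:
  after d @ step 1: {m0, m1}
  after d @ step 2: {m0, m1}
  P completes σ.
Trace ⟨dd⟩ through Q, begin at {n0}:
  after d @ step 1: {n1}
  after d @ step 2: ∅  — Q cannot continue

dd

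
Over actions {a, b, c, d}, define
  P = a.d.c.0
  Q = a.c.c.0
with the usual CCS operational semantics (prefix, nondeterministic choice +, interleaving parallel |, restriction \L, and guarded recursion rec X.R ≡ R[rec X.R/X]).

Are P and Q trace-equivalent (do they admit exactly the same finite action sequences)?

Reachable graph of P (4 states):
  u0 = a.d.c.0 ⊢ —a→ u1
  u1 = d.c.0 ⊢ —d→ u2
  u2 = c.0 ⊢ —c→ u3
  u3 = 0 ⊢ stopped
Reachable graph of Q (4 states):
  v0 = a.c.c.0 ⊢ —a→ v1
  v1 = c.c.0 ⊢ —c→ v2
  v2 = c.0 ⊢ —c→ v3
  v3 = 0 ⊢ stopped
Run σ = ⟨ad⟩ on P: start {u0}
  [1] a ⇒ {u1}
  [2] d ⇒ {u2}
  — P admits the full trace.
Run σ = ⟨ad⟩ on Q: start {v0}
  [1] a ⇒ {v1}
  [2] d ⇒ no successor for Q

trace-distinct — witness ⟨ad⟩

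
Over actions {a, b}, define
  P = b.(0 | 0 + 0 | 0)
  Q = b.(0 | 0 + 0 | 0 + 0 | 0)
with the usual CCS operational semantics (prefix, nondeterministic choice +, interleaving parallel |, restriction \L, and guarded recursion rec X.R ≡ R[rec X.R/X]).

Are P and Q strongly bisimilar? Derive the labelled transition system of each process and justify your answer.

Reachable graph of P (2 states):
  m0 = b.(0 | 0 + 0 | 0) → —b→ m1
  m1 = 0 | 0 + 0 | 0 → (no moves)
Reachable graph of Q (2 states):
  n0 = b.(0 | 0 + 0 | 0 + 0 | 0) → —b→ n1
  n1 = 0 | 0 + 0 | 0 + 0 | 0 → (no moves)
Bisimilarity quotient blocks:
  B0 = {m0, n0}
  B1 = {m1, n1}
m0 ∈ B0, n0 ∈ B0 → same block

YES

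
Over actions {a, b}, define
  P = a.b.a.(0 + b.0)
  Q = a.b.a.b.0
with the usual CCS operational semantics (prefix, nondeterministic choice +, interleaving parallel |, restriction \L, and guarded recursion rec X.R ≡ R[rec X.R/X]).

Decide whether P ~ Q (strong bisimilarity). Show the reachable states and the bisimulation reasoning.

P's transition system — 5 states:
  u0 = a.b.a.(0 + b.0) ⊢ =a=> u1
  u1 = b.a.(0 + b.0) ⊢ =b=> u2
  u2 = a.(0 + b.0) ⊢ =a=> u3
  u3 = 0 + b.0 ⊢ =b=> u4
  u4 = 0 ⊢ ·
Q's transition system — 5 states:
  v0 = a.b.a.b.0 ⊢ =a=> v1
  v1 = b.a.b.0 ⊢ =b=> v2
  v2 = a.b.0 ⊢ =a=> v3
  v3 = b.0 ⊢ =b=> v4
  v4 = 0 ⊢ ·
Partition-refinement fixed point:
  B0 = {u0, v0}
  B1 = {u1, v1}
  B2 = {u2, v2}
  B3 = {u3, v3}
  B4 = {u4, v4}
u0 ∈ B0, v0 ∈ B0 → same block

P ~ Q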